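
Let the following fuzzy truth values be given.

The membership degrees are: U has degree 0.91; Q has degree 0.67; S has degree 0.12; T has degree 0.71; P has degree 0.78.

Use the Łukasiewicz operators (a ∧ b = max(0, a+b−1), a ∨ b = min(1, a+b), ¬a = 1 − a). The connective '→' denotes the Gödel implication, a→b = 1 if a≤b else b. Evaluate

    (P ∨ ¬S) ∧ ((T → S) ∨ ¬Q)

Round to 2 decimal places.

¬S = 1 − 0.12 = 0.88
P ∨ ¬S = min(1, a+b) on (0.78, 0.88) = 1.00
T → S  [Gödel: 1 if a≤b else b] with a=0.71, b=0.12 → 0.12
¬Q = 1 − 0.67 = 0.33
(T → S) ∨ ¬Q = min(1, a+b) on (0.12, 0.33) = 0.45
(P ∨ ¬S) ∧ ((T → S) ∨ ¬Q) = max(0, a+b−1) on (1.00, 0.45) = 0.45

0.45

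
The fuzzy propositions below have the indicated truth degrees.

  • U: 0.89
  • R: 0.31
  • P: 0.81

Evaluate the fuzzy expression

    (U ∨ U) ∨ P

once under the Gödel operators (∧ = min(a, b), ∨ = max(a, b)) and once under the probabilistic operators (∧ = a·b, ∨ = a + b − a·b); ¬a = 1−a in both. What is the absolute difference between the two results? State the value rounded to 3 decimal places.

0.108

Under Gödel:
  U ∨ U = max(a, b) on (0.89, 0.89) = 0.89
  (U ∨ U) ∨ P = max(a, b) on (0.89, 0.81) = 0.89
  → value = 0.8900
Under probabilistic:
  U ∨ U = a + b − a·b on (0.8900, 0.8900) = 0.9879
  (U ∨ U) ∨ P = a + b − a·b on (0.9879, 0.8100) = 0.9977
  → value = 0.9977
|0.8900 − 0.9977| = 0.108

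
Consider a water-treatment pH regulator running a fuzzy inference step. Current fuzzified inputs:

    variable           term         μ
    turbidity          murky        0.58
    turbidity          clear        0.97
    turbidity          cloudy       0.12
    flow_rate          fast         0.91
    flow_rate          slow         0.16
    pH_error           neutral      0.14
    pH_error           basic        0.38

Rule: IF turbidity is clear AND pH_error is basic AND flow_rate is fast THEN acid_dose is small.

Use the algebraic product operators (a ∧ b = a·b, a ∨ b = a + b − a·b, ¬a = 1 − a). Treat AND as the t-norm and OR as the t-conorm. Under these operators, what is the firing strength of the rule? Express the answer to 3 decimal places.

0.335

firing strength: clear=0.97, basic=0.38, fast=0.91; AND[a·b] → w = 0.3354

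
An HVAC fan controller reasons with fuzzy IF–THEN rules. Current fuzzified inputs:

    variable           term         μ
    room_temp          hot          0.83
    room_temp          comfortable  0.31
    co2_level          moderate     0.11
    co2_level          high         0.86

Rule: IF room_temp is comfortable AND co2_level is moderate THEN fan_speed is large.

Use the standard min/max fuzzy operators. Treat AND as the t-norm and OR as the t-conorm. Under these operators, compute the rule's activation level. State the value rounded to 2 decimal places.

0.11

firing strength: comfortable=0.31, moderate=0.11; AND[min(a, b)] → w = 0.11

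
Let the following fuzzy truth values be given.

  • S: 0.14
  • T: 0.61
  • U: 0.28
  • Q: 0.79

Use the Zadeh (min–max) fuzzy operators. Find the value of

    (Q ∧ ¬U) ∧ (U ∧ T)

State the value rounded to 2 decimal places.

¬U = 1 − 0.28 = 0.72
Q ∧ ¬U = min(a, b) on (0.79, 0.72) = 0.72
U ∧ T = min(a, b) on (0.28, 0.61) = 0.28
(Q ∧ ¬U) ∧ (U ∧ T) = min(a, b) on (0.72, 0.28) = 0.28

0.28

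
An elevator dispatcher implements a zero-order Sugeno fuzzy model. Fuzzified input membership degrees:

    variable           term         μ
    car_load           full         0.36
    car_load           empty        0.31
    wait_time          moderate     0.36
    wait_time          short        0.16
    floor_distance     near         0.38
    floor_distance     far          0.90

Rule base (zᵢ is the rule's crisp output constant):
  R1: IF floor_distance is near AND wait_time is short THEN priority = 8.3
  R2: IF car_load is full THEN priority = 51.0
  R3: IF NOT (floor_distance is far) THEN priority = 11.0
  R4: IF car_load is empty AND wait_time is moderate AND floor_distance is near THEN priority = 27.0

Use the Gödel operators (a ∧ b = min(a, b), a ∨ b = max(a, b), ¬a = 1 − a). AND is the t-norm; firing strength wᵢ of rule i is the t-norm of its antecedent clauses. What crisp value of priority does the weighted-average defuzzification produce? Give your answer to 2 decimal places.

31.35

R1 (z=8.3): near=0.38, short=0.16; AND[min(a, b)] → w = 0.16
R2 (z=51.0): full=0.36 → w = 0.36
R3 (z=11.0): ¬far=1−0.90=0.10 → w = 0.10
R4 (z=27.0): empty=0.31, moderate=0.36, near=0.38; AND[min(a, b)] → w = 0.31
Weighted average = (0.16·8.3 + 0.36·51.0 + 0.10·11.0 + 0.31·27.0) / (0.16 + 0.36 + 0.10 + 0.31)
  = 29.1580 / 0.9300 = 31.35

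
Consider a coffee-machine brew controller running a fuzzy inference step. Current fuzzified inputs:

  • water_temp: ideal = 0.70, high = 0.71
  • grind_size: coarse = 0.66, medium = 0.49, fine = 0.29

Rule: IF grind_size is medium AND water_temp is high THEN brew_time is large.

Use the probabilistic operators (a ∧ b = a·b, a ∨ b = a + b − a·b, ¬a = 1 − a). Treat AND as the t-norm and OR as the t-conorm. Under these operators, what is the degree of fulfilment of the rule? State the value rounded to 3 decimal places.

firing strength: medium=0.49, high=0.71; AND[a·b] → w = 0.3479

0.348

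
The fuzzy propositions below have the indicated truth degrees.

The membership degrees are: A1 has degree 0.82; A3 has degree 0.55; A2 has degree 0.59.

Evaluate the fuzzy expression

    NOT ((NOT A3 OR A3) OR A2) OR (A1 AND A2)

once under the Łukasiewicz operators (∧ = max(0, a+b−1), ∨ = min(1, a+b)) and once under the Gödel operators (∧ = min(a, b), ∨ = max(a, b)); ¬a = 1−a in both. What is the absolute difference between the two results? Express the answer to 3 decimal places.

0.180

Under Łukasiewicz:
  NOT A3 = 1 − 0.55 = 0.45
  NOT A3 OR A3 = min(1, a+b) on (0.45, 0.55) = 1.00
  (NOT A3 OR A3) OR A2 = min(1, a+b) on (1.00, 0.59) = 1.00
  NOT ((NOT A3 OR A3) OR A2) = 1 − 1.00 = 0.00
  A1 AND A2 = max(0, a+b−1) on (0.82, 0.59) = 0.41
  NOT ((NOT A3 OR A3) OR A2) OR (A1 AND A2) = min(1, a+b) on (0.00, 0.41) = 0.41
  → value = 0.4100
Under Gödel:
  NOT A3 = 1 − 0.55 = 0.45
  NOT A3 OR A3 = max(a, b) on (0.45, 0.55) = 0.55
  (NOT A3 OR A3) OR A2 = max(a, b) on (0.55, 0.59) = 0.59
  NOT ((NOT A3 OR A3) OR A2) = 1 − 0.59 = 0.41
  A1 AND A2 = min(a, b) on (0.82, 0.59) = 0.59
  NOT ((NOT A3 OR A3) OR A2) OR (A1 AND A2) = max(a, b) on (0.41, 0.59) = 0.59
  → value = 0.5900
|0.4100 − 0.5900| = 0.180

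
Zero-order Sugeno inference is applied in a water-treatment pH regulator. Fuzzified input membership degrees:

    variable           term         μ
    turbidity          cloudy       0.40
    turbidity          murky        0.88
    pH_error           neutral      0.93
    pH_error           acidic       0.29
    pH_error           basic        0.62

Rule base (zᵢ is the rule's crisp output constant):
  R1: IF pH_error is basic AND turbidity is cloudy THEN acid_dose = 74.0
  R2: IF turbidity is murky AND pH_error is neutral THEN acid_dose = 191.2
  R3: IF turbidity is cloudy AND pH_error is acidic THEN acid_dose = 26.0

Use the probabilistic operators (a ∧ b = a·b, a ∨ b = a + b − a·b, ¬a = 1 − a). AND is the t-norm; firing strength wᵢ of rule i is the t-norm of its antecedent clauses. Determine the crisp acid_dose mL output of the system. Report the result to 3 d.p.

150.411

R1 (z=74.0): basic=0.62, cloudy=0.40; AND[a·b] → w = 0.2480
R2 (z=191.2): murky=0.88, neutral=0.93; AND[a·b] → w = 0.8184
R3 (z=26.0): cloudy=0.40, acidic=0.29; AND[a·b] → w = 0.1160
Weighted average = (0.2480·74.0 + 0.8184·191.2 + 0.1160·26.0) / (0.2480 + 0.8184 + 0.1160)
  = 177.8461 / 1.1824 = 150.411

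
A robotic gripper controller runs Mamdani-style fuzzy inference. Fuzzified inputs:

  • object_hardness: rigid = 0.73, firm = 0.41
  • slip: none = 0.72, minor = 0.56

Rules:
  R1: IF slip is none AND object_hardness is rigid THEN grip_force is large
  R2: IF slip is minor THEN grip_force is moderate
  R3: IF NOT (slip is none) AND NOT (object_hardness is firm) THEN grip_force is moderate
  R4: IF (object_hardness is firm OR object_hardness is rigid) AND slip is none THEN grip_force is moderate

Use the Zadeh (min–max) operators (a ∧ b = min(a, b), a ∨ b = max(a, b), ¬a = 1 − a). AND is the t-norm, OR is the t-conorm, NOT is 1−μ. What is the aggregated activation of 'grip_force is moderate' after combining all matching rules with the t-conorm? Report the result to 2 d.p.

0.72

R1: none=0.72, rigid=0.73; AND[min(a, b)] → w = 0.72
R2: minor=0.56 → w = 0.56
R3: ¬none=1−0.72=0.28, ¬firm=1−0.41=0.59; AND[min(a, b)] → w = 0.28
R4: (firm=0.41 OR rigid=0.73) = 0.73; AND[min(a, b)] with none=0.72 → w = 0.72
Rules with consequent 'moderate': {R2, R3, R4} → strengths 0.56, 0.28, 0.72
Aggregate via t-conorm [max(a, b)]: 0.72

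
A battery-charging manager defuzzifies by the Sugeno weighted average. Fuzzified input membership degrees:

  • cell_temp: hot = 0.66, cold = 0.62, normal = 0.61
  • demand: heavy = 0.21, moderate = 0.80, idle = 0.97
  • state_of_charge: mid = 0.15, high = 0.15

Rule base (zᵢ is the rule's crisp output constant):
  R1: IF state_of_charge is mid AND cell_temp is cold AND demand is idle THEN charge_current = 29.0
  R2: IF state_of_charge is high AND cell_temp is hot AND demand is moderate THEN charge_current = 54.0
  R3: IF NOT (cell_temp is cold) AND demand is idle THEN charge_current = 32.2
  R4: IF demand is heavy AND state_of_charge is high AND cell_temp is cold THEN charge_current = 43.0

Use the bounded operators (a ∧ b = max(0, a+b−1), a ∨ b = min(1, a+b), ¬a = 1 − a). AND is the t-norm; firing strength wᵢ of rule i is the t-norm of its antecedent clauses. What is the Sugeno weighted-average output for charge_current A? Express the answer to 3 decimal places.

32.200

R1 (z=29.0): mid=0.15, cold=0.62, idle=0.97; AND[max(0, a+b−1)] → w = 0.00
R2 (z=54.0): high=0.15, hot=0.66, moderate=0.80; AND[max(0, a+b−1)] → w = 0.00
R3 (z=32.2): ¬cold=1−0.62=0.38, idle=0.97; AND[max(0, a+b−1)] → w = 0.35
R4 (z=43.0): heavy=0.21, high=0.15, cold=0.62; AND[max(0, a+b−1)] → w = 0.00
Weighted average = (0.00·29.0 + 0.00·54.0 + 0.35·32.2 + 0.00·43.0) / (0.00 + 0.00 + 0.35 + 0.00)
  = 11.2700 / 0.3500 = 32.200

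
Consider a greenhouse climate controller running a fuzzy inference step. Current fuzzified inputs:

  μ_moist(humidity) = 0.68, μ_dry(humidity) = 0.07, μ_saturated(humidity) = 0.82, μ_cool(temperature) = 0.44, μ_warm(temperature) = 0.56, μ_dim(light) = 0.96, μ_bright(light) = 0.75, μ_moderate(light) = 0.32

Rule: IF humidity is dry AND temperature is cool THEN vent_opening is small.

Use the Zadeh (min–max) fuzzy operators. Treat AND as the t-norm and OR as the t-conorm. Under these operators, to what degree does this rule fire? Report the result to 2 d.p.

0.07

firing strength: dry=0.07, cool=0.44; AND[min(a, b)] → w = 0.07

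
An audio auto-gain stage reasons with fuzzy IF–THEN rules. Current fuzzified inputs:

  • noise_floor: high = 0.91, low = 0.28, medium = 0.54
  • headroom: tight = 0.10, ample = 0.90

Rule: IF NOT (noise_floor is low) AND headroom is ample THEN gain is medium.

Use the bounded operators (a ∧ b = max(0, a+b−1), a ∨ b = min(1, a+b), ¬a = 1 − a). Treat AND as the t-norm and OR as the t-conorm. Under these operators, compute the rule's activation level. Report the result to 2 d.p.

firing strength: ¬low=1−0.28=0.72, ample=0.90; AND[max(0, a+b−1)] → w = 0.62

0.62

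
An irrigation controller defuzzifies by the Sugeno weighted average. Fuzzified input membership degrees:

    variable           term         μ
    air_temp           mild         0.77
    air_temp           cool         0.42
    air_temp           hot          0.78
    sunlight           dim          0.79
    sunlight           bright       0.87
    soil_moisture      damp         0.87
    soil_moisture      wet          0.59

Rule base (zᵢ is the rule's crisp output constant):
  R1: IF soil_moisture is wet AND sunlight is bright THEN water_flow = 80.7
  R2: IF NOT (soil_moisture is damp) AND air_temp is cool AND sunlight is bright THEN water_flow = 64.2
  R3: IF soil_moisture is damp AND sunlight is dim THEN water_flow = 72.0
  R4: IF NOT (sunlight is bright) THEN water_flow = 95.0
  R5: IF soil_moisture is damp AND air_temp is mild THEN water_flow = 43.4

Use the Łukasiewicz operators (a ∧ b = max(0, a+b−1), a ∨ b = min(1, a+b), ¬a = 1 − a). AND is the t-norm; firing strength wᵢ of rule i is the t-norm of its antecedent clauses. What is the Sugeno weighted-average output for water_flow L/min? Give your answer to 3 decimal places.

66.015

R1 (z=80.7): wet=0.59, bright=0.87; AND[max(0, a+b−1)] → w = 0.46
R2 (z=64.2): ¬damp=1−0.87=0.13, cool=0.42, bright=0.87; AND[max(0, a+b−1)] → w = 0.00
R3 (z=72.0): damp=0.87, dim=0.79; AND[max(0, a+b−1)] → w = 0.66
R4 (z=95.0): ¬bright=1−0.87=0.13 → w = 0.13
R5 (z=43.4): damp=0.87, mild=0.77; AND[max(0, a+b−1)] → w = 0.64
Weighted average = (0.46·80.7 + 0.00·64.2 + 0.66·72.0 + 0.13·95.0 + 0.64·43.4) / (0.46 + 0.00 + 0.66 + 0.13 + 0.64)
  = 124.7680 / 1.8900 = 66.015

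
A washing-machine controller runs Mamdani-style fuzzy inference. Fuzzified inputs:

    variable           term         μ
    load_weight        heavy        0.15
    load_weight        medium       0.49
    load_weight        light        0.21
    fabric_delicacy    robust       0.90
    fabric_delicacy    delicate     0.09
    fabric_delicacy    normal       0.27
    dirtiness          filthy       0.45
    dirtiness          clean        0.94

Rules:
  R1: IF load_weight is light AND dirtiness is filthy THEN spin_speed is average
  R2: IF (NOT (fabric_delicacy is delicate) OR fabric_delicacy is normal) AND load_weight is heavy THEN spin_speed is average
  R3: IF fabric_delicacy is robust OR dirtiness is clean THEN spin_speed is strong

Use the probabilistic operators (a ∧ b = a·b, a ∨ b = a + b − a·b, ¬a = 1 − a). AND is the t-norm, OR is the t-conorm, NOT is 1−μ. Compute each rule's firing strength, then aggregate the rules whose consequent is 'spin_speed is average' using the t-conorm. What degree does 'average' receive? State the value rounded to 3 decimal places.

0.221

R1: light=0.21, filthy=0.45; AND[a·b] → w = 0.0945
R2: (¬delicate=1−0.09=0.91 OR normal=0.27) = 0.9343; AND[a·b] with heavy=0.15 → w = 0.1401
R3: robust=0.90, clean=0.94; OR[a + b − a·b] → w = 0.9940
Rules with consequent 'average': {R1, R2} → strengths 0.0945, 0.1401
Aggregate via t-conorm [a + b − a·b]: 0.2214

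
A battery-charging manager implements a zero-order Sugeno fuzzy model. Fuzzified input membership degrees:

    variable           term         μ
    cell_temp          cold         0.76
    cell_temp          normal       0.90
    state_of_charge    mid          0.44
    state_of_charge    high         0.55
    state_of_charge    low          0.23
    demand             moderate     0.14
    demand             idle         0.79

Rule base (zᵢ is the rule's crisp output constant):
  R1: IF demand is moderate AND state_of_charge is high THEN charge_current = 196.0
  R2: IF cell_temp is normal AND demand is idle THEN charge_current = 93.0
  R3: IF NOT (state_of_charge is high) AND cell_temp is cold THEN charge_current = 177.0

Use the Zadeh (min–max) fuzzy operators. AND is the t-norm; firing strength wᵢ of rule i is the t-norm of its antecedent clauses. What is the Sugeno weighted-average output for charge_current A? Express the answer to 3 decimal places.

130.841

R1 (z=196.0): moderate=0.14, high=0.55; AND[min(a, b)] → w = 0.14
R2 (z=93.0): normal=0.90, idle=0.79; AND[min(a, b)] → w = 0.79
R3 (z=177.0): ¬high=1−0.55=0.45, cold=0.76; AND[min(a, b)] → w = 0.45
Weighted average = (0.14·196.0 + 0.79·93.0 + 0.45·177.0) / (0.14 + 0.79 + 0.45)
  = 180.5600 / 1.3800 = 130.841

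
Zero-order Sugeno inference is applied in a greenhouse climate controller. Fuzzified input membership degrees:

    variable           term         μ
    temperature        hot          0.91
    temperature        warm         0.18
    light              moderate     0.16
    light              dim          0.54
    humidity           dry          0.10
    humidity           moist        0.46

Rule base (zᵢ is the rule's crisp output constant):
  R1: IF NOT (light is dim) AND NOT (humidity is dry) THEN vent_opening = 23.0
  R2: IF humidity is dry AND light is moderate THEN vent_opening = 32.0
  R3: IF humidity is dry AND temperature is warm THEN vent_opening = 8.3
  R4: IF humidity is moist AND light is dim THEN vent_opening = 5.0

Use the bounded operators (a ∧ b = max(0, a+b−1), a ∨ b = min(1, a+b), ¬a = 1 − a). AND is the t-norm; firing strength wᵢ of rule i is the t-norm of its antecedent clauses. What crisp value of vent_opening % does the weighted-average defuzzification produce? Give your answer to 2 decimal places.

R1 (z=23.0): ¬dim=1−0.54=0.46, ¬dry=1−0.10=0.90; AND[max(0, a+b−1)] → w = 0.36
R2 (z=32.0): dry=0.10, moderate=0.16; AND[max(0, a+b−1)] → w = 0.00
R3 (z=8.3): dry=0.10, warm=0.18; AND[max(0, a+b−1)] → w = 0.00
R4 (z=5.0): moist=0.46, dim=0.54; AND[max(0, a+b−1)] → w = 0.00
Weighted average = (0.36·23.0 + 0.00·32.0 + 0.00·8.3 + 0.00·5.0) / (0.36 + 0.00 + 0.00 + 0.00)
  = 8.2800 / 0.3600 = 23.00

23.00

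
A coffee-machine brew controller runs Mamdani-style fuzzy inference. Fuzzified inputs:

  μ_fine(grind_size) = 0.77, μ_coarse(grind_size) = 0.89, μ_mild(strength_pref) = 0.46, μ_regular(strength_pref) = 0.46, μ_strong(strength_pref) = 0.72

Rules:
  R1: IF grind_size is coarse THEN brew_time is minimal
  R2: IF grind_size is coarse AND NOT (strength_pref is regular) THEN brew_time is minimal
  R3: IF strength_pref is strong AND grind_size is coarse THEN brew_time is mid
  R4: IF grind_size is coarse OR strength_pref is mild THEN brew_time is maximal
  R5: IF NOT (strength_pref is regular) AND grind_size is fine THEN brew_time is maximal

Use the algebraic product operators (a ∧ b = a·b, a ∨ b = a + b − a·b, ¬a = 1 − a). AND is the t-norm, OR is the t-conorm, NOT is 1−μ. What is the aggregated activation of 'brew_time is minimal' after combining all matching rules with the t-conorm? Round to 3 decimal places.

0.943

R1: coarse=0.89 → w = 0.8900
R2: coarse=0.89, ¬regular=1−0.46=0.54; AND[a·b] → w = 0.4806
R3: strong=0.72, coarse=0.89; AND[a·b] → w = 0.6408
R4: coarse=0.89, mild=0.46; OR[a + b − a·b] → w = 0.9406
R5: ¬regular=1−0.46=0.54, fine=0.77; AND[a·b] → w = 0.4158
Rules with consequent 'minimal': {R1, R2} → strengths 0.8900, 0.4806
Aggregate via t-conorm [a + b − a·b]: 0.9429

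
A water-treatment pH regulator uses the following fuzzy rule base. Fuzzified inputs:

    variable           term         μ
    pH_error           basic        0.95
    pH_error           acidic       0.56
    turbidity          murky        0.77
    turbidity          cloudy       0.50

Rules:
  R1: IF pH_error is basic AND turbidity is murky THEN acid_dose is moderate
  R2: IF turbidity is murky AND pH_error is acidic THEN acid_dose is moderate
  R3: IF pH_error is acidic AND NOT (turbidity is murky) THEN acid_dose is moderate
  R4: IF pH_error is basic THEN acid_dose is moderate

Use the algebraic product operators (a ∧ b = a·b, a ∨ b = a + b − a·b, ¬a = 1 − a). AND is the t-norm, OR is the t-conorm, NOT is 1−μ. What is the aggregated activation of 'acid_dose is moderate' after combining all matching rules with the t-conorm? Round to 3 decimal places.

R1: basic=0.95, murky=0.77; AND[a·b] → w = 0.7315
R2: murky=0.77, acidic=0.56; AND[a·b] → w = 0.4312
R3: acidic=0.56, ¬murky=1−0.77=0.23; AND[a·b] → w = 0.1288
R4: basic=0.95 → w = 0.9500
Rules with consequent 'moderate': {R1, R2, R3, R4} → strengths 0.7315, 0.4312, 0.1288, 0.9500
Aggregate via t-conorm [a + b − a·b]: 0.9933

0.993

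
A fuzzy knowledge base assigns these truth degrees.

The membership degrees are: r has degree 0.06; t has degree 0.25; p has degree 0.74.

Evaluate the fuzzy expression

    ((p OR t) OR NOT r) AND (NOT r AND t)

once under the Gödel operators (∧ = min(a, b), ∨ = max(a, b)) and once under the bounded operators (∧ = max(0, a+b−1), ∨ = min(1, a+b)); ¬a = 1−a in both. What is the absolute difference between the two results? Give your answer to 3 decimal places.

0.060

Under Gödel:
  p OR t = max(a, b) on (0.74, 0.25) = 0.74
  NOT r = 1 − 0.06 = 0.94
  (p OR t) OR NOT r = max(a, b) on (0.74, 0.94) = 0.94
  NOT r = 1 − 0.06 = 0.94
  NOT r AND t = min(a, b) on (0.94, 0.25) = 0.25
  ((p OR t) OR NOT r) AND (NOT r AND t) = min(a, b) on (0.94, 0.25) = 0.25
  → value = 0.2500
Under bounded:
  p OR t = min(1, a+b) on (0.74, 0.25) = 0.99
  NOT r = 1 − 0.06 = 0.94
  (p OR t) OR NOT r = min(1, a+b) on (0.99, 0.94) = 1.00
  NOT r = 1 − 0.06 = 0.94
  NOT r AND t = max(0, a+b−1) on (0.94, 0.25) = 0.19
  ((p OR t) OR NOT r) AND (NOT r AND t) = max(0, a+b−1) on (1.00, 0.19) = 0.19
  → value = 0.1900
|0.2500 − 0.1900| = 0.060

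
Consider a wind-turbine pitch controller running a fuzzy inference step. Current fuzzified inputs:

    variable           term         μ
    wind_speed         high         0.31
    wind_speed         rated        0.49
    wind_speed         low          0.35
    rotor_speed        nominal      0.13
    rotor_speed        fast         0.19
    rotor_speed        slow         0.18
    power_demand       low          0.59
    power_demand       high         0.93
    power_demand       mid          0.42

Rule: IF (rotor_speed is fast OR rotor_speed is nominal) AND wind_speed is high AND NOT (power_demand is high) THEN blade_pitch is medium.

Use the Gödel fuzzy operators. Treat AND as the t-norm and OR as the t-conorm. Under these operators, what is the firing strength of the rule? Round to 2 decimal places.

firing strength: (fast=0.19 OR nominal=0.13) = 0.19; AND[min(a, b)] with high=0.31, ¬high=1−0.93=0.07 → w = 0.07

0.07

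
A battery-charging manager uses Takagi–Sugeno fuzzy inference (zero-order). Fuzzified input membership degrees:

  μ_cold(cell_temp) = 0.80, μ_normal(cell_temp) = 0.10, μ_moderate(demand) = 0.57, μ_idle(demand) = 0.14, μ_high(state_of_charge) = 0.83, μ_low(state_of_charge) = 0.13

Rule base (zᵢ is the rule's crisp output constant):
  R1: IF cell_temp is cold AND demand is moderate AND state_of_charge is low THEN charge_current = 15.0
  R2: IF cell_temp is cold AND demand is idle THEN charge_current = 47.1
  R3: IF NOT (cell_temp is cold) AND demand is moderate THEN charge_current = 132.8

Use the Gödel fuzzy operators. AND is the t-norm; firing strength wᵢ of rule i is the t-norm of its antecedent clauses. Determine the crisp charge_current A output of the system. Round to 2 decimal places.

74.69

R1 (z=15.0): cold=0.80, moderate=0.57, low=0.13; AND[min(a, b)] → w = 0.13
R2 (z=47.1): cold=0.80, idle=0.14; AND[min(a, b)] → w = 0.14
R3 (z=132.8): ¬cold=1−0.80=0.20, moderate=0.57; AND[min(a, b)] → w = 0.20
Weighted average = (0.13·15.0 + 0.14·47.1 + 0.20·132.8) / (0.13 + 0.14 + 0.20)
  = 35.1040 / 0.4700 = 74.69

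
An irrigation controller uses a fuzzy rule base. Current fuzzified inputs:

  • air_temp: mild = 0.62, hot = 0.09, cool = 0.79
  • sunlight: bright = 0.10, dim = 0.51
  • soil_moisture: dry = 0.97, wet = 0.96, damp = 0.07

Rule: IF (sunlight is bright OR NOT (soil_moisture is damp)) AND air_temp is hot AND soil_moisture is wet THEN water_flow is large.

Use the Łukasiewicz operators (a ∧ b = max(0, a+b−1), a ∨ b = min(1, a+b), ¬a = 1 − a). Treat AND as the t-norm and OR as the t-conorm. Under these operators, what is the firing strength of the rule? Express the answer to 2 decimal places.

firing strength: (bright=0.10 OR ¬damp=1−0.07=0.93) = 1.00; AND[max(0, a+b−1)] with hot=0.09, wet=0.96 → w = 0.05

0.05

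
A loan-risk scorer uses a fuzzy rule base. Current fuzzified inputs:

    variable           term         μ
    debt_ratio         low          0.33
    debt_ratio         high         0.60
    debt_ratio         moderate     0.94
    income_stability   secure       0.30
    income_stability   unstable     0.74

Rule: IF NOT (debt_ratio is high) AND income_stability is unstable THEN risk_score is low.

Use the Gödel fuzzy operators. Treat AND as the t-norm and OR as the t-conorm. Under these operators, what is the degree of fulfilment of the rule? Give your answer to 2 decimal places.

firing strength: ¬high=1−0.60=0.40, unstable=0.74; AND[min(a, b)] → w = 0.40

0.40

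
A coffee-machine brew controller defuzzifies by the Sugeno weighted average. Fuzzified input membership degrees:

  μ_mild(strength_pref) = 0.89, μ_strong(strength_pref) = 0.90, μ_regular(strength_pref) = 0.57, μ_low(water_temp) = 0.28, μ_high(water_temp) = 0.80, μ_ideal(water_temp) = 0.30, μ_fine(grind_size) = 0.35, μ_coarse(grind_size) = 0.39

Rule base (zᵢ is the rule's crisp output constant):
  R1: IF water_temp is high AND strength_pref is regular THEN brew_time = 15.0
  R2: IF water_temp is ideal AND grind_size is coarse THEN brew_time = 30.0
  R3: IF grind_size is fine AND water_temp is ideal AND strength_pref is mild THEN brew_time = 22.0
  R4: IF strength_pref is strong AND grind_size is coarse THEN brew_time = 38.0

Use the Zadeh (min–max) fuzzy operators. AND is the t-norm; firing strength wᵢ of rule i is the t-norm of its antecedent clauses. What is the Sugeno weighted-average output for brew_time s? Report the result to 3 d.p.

R1 (z=15.0): high=0.80, regular=0.57; AND[min(a, b)] → w = 0.57
R2 (z=30.0): ideal=0.30, coarse=0.39; AND[min(a, b)] → w = 0.30
R3 (z=22.0): fine=0.35, ideal=0.30, mild=0.89; AND[min(a, b)] → w = 0.30
R4 (z=38.0): strong=0.90, coarse=0.39; AND[min(a, b)] → w = 0.39
Weighted average = (0.57·15.0 + 0.30·30.0 + 0.30·22.0 + 0.39·38.0) / (0.57 + 0.30 + 0.30 + 0.39)
  = 38.9700 / 1.5600 = 24.981

24.981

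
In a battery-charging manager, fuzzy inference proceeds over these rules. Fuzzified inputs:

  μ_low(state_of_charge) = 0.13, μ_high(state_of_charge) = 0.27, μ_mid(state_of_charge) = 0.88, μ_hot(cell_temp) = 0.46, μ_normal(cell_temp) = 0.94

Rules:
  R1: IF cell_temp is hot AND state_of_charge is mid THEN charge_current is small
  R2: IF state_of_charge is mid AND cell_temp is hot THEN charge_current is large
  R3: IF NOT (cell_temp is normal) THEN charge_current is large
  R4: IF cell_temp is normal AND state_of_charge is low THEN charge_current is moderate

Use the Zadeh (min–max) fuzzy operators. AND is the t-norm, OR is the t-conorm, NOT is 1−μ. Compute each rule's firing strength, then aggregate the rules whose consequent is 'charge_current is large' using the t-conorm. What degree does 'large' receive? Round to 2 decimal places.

0.46

R1: hot=0.46, mid=0.88; AND[min(a, b)] → w = 0.46
R2: mid=0.88, hot=0.46; AND[min(a, b)] → w = 0.46
R3: ¬normal=1−0.94=0.06 → w = 0.06
R4: normal=0.94, low=0.13; AND[min(a, b)] → w = 0.13
Rules with consequent 'large': {R2, R3} → strengths 0.46, 0.06
Aggregate via t-conorm [max(a, b)]: 0.46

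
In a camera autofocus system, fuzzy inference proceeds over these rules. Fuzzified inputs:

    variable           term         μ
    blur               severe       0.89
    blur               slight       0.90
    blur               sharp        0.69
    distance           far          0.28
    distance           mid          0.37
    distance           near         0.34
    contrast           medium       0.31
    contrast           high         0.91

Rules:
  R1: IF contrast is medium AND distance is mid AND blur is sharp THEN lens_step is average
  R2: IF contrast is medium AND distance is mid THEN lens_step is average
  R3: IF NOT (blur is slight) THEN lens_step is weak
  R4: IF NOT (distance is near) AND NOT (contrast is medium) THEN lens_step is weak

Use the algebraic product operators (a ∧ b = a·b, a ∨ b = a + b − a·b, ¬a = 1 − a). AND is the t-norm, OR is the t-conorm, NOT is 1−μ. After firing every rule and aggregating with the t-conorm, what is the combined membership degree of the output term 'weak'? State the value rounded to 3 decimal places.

R1: medium=0.31, mid=0.37, sharp=0.69; AND[a·b] → w = 0.0791
R2: medium=0.31, mid=0.37; AND[a·b] → w = 0.1147
R3: ¬slight=1−0.90=0.10 → w = 0.1000
R4: ¬near=1−0.34=0.66, ¬medium=1−0.31=0.69; AND[a·b] → w = 0.4554
Rules with consequent 'weak': {R3, R4} → strengths 0.1000, 0.4554
Aggregate via t-conorm [a + b − a·b]: 0.5099

0.510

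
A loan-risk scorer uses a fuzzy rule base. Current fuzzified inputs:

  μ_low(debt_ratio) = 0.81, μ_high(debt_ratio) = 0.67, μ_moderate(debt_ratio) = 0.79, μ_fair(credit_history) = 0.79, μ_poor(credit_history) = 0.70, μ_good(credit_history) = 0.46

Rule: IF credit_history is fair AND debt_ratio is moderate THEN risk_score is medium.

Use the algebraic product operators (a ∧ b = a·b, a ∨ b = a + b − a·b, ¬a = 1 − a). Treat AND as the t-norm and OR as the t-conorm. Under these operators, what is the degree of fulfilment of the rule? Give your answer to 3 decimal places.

firing strength: fair=0.79, moderate=0.79; AND[a·b] → w = 0.6241

0.624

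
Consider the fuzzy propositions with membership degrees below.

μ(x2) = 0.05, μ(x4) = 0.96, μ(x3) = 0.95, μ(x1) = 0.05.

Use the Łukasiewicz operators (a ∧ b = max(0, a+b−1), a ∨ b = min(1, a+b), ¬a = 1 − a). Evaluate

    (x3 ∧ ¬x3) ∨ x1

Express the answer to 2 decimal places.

0.05

¬x3 = 1 − 0.95 = 0.05
x3 ∧ ¬x3 = max(0, a+b−1) on (0.95, 0.05) = 0.00
(x3 ∧ ¬x3) ∨ x1 = min(1, a+b) on (0.00, 0.05) = 0.05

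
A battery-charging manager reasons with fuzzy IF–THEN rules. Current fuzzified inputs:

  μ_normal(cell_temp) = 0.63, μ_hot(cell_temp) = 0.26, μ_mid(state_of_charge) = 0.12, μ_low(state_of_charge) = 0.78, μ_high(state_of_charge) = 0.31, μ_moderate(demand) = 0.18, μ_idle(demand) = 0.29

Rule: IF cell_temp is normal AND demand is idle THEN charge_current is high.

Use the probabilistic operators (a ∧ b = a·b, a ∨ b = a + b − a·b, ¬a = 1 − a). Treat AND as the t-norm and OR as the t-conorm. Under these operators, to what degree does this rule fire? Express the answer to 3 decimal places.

0.183

firing strength: normal=0.63, idle=0.29; AND[a·b] → w = 0.1827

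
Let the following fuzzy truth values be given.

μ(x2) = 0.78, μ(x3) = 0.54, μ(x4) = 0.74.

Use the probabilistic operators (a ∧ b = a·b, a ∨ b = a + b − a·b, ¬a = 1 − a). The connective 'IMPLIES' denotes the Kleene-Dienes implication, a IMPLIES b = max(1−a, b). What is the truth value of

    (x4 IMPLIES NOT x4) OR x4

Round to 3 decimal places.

NOT x4 = 1 − 0.7400 = 0.2600
x4 IMPLIES NOT x4  [Kleene-Dienes: max(1−a, b)] with a=0.7400, b=0.2600 → 0.2600
(x4 IMPLIES NOT x4) OR x4 = a + b − a·b on (0.2600, 0.7400) = 0.8076

0.808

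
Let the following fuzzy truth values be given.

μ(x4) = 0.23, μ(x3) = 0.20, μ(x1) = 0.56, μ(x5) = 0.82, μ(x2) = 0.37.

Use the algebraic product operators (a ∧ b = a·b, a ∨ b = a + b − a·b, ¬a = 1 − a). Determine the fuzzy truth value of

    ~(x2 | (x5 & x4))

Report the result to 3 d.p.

x5 & x4 = a·b on (0.8200, 0.2300) = 0.1886
x2 | (x5 & x4) = a + b − a·b on (0.3700, 0.1886) = 0.4888
~(x2 | (x5 & x4)) = 1 − 0.4888 = 0.5112

0.511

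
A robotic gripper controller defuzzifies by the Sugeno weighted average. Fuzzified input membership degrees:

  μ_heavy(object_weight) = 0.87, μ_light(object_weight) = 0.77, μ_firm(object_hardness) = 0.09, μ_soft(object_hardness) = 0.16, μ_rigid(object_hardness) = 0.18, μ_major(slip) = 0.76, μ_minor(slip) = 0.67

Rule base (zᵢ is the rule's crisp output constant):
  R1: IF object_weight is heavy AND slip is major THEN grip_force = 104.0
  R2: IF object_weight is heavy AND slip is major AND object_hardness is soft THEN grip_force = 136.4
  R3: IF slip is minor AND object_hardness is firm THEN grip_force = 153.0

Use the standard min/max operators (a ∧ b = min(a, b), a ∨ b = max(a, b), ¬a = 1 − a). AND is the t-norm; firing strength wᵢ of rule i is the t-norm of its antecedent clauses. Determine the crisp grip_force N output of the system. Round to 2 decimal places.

113.50

R1 (z=104.0): heavy=0.87, major=0.76; AND[min(a, b)] → w = 0.76
R2 (z=136.4): heavy=0.87, major=0.76, soft=0.16; AND[min(a, b)] → w = 0.16
R3 (z=153.0): minor=0.67, firm=0.09; AND[min(a, b)] → w = 0.09
Weighted average = (0.76·104.0 + 0.16·136.4 + 0.09·153.0) / (0.76 + 0.16 + 0.09)
  = 114.6340 / 1.0100 = 113.50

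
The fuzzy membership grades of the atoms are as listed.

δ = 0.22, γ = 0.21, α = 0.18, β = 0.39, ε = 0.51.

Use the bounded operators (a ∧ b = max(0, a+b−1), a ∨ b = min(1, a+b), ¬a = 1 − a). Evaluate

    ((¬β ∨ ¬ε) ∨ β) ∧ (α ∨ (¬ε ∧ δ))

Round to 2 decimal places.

0.18

¬β = 1 − 0.39 = 0.61
¬ε = 1 − 0.51 = 0.49
¬β ∨ ¬ε = min(1, a+b) on (0.61, 0.49) = 1.00
(¬β ∨ ¬ε) ∨ β = min(1, a+b) on (1.00, 0.39) = 1.00
¬ε = 1 − 0.51 = 0.49
¬ε ∧ δ = max(0, a+b−1) on (0.49, 0.22) = 0.00
α ∨ (¬ε ∧ δ) = min(1, a+b) on (0.18, 0.00) = 0.18
((¬β ∨ ¬ε) ∨ β) ∧ (α ∨ (¬ε ∧ δ)) = max(0, a+b−1) on (1.00, 0.18) = 0.18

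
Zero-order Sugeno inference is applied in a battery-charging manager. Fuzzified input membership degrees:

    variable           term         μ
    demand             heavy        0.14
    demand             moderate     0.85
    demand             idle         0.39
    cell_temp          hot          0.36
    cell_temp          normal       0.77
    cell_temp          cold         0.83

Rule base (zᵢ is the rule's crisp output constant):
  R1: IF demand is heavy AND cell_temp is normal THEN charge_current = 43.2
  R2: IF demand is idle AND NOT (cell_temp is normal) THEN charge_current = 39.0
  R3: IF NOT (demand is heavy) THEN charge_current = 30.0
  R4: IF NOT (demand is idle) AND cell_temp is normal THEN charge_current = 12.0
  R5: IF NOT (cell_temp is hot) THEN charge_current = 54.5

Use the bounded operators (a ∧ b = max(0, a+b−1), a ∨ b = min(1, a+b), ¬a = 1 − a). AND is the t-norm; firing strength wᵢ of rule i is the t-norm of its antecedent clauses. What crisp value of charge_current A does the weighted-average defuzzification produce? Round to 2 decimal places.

34.70

R1 (z=43.2): heavy=0.14, normal=0.77; AND[max(0, a+b−1)] → w = 0.00
R2 (z=39.0): idle=0.39, ¬normal=1−0.77=0.23; AND[max(0, a+b−1)] → w = 0.00
R3 (z=30.0): ¬heavy=1−0.14=0.86 → w = 0.86
R4 (z=12.0): ¬idle=1−0.39=0.61, normal=0.77; AND[max(0, a+b−1)] → w = 0.38
R5 (z=54.5): ¬hot=1−0.36=0.64 → w = 0.64
Weighted average = (0.00·43.2 + 0.00·39.0 + 0.86·30.0 + 0.38·12.0 + 0.64·54.5) / (0.00 + 0.00 + 0.86 + 0.38 + 0.64)
  = 65.2400 / 1.8800 = 34.70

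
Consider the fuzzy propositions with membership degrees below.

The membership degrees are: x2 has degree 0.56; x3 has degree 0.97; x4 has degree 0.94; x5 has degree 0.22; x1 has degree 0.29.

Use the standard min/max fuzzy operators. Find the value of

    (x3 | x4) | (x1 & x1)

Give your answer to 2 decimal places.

0.97

x3 | x4 = max(a, b) on (0.97, 0.94) = 0.97
x1 & x1 = min(a, b) on (0.29, 0.29) = 0.29
(x3 | x4) | (x1 & x1) = max(a, b) on (0.97, 0.29) = 0.97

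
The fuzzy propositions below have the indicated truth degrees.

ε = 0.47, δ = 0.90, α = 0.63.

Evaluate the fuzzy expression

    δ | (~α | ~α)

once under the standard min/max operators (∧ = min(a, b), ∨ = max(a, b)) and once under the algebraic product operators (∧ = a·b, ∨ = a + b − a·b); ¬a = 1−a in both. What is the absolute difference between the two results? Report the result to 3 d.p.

0.060

Under standard min/max:
  ~α = 1 − 0.63 = 0.37
  ~α = 1 − 0.63 = 0.37
  ~α | ~α = max(a, b) on (0.37, 0.37) = 0.37
  δ | (~α | ~α) = max(a, b) on (0.90, 0.37) = 0.90
  → value = 0.9000
Under algebraic product:
  ~α = 1 − 0.6300 = 0.3700
  ~α = 1 − 0.6300 = 0.3700
  ~α | ~α = a + b − a·b on (0.3700, 0.3700) = 0.6031
  δ | (~α | ~α) = a + b − a·b on (0.9000, 0.6031) = 0.9603
  → value = 0.9603
|0.9000 − 0.9603| = 0.060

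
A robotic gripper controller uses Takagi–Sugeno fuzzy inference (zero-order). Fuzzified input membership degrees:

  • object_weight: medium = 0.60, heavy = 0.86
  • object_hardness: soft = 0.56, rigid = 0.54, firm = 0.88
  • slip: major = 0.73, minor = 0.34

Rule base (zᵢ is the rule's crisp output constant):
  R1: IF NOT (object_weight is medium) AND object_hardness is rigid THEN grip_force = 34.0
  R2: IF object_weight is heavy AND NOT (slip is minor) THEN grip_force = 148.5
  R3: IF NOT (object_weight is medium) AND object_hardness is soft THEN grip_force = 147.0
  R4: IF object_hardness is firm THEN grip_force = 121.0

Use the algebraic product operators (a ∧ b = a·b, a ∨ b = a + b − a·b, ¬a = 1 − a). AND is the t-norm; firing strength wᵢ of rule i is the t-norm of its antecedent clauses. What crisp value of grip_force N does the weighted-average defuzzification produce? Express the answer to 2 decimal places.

R1 (z=34.0): ¬medium=1−0.60=0.40, rigid=0.54; AND[a·b] → w = 0.2160
R2 (z=148.5): heavy=0.86, ¬minor=1−0.34=0.66; AND[a·b] → w = 0.5676
R3 (z=147.0): ¬medium=1−0.60=0.40, soft=0.56; AND[a·b] → w = 0.2240
R4 (z=121.0): firm=0.88 → w = 0.8800
Weighted average = (0.2160·34.0 + 0.5676·148.5 + 0.2240·147.0 + 0.8800·121.0) / (0.2160 + 0.5676 + 0.2240 + 0.8800)
  = 231.0406 / 1.8876 = 122.40

122.40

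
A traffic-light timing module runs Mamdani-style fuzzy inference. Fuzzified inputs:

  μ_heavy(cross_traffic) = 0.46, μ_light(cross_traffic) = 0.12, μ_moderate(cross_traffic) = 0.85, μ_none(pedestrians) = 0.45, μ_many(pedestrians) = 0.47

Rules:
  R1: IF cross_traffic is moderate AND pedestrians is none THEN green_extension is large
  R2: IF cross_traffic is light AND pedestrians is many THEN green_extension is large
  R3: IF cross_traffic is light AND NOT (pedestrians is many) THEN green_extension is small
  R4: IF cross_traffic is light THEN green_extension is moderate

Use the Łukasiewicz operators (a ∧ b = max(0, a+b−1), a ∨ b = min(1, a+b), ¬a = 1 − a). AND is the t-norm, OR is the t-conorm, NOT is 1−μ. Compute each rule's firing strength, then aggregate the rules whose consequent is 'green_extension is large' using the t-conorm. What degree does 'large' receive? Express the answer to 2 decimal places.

R1: moderate=0.85, none=0.45; AND[max(0, a+b−1)] → w = 0.30
R2: light=0.12, many=0.47; AND[max(0, a+b−1)] → w = 0.00
R3: light=0.12, ¬many=1−0.47=0.53; AND[max(0, a+b−1)] → w = 0.00
R4: light=0.12 → w = 0.12
Rules with consequent 'large': {R1, R2} → strengths 0.30, 0.00
Aggregate via t-conorm [min(1, a+b)]: 0.30

0.30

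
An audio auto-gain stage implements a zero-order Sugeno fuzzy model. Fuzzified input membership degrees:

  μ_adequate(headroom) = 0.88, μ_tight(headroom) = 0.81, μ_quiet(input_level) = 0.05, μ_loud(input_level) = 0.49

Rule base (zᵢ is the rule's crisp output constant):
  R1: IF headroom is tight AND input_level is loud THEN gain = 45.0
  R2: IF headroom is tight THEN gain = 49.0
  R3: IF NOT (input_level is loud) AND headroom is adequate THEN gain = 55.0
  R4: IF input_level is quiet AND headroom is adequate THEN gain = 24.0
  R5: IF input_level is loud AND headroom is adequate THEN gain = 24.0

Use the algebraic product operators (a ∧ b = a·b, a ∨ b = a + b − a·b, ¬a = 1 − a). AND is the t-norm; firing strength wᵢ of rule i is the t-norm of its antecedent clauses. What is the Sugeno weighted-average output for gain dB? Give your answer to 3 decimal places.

R1 (z=45.0): tight=0.81, loud=0.49; AND[a·b] → w = 0.3969
R2 (z=49.0): tight=0.81 → w = 0.8100
R3 (z=55.0): ¬loud=1−0.49=0.51, adequate=0.88; AND[a·b] → w = 0.4488
R4 (z=24.0): quiet=0.05, adequate=0.88; AND[a·b] → w = 0.0440
R5 (z=24.0): loud=0.49, adequate=0.88; AND[a·b] → w = 0.4312
Weighted average = (0.3969·45.0 + 0.8100·49.0 + 0.4488·55.0 + 0.0440·24.0 + 0.4312·24.0) / (0.3969 + 0.8100 + 0.4488 + 0.0440 + 0.4312)
  = 93.6393 / 2.1309 = 43.944

43.944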